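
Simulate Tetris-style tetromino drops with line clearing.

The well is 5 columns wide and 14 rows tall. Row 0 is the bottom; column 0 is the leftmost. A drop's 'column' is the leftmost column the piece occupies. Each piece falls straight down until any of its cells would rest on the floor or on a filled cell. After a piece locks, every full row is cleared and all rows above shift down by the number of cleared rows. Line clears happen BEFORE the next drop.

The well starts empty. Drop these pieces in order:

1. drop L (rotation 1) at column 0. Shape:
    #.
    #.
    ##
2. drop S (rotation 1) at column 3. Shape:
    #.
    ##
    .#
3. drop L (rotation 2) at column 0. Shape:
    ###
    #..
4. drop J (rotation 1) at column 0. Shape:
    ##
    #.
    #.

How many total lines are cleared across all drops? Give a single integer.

Answer: 0

Derivation:
Drop 1: L rot1 at col 0 lands with bottom-row=0; cleared 0 line(s) (total 0); column heights now [3 1 0 0 0], max=3
Drop 2: S rot1 at col 3 lands with bottom-row=0; cleared 0 line(s) (total 0); column heights now [3 1 0 3 2], max=3
Drop 3: L rot2 at col 0 lands with bottom-row=3; cleared 0 line(s) (total 0); column heights now [5 5 5 3 2], max=5
Drop 4: J rot1 at col 0 lands with bottom-row=5; cleared 0 line(s) (total 0); column heights now [8 8 5 3 2], max=8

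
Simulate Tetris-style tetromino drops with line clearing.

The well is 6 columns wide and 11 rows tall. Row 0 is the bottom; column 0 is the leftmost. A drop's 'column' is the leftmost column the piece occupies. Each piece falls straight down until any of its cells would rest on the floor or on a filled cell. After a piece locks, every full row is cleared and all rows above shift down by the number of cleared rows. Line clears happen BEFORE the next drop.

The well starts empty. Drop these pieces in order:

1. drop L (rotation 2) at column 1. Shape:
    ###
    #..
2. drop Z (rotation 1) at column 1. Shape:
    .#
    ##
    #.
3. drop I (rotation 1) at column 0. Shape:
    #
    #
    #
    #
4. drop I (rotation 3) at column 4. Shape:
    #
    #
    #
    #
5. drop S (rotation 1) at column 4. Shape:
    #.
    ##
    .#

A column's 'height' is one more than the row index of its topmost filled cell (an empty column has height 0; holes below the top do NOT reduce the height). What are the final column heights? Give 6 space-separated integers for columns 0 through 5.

Drop 1: L rot2 at col 1 lands with bottom-row=0; cleared 0 line(s) (total 0); column heights now [0 2 2 2 0 0], max=2
Drop 2: Z rot1 at col 1 lands with bottom-row=2; cleared 0 line(s) (total 0); column heights now [0 4 5 2 0 0], max=5
Drop 3: I rot1 at col 0 lands with bottom-row=0; cleared 0 line(s) (total 0); column heights now [4 4 5 2 0 0], max=5
Drop 4: I rot3 at col 4 lands with bottom-row=0; cleared 0 line(s) (total 0); column heights now [4 4 5 2 4 0], max=5
Drop 5: S rot1 at col 4 lands with bottom-row=3; cleared 0 line(s) (total 0); column heights now [4 4 5 2 6 5], max=6

Answer: 4 4 5 2 6 5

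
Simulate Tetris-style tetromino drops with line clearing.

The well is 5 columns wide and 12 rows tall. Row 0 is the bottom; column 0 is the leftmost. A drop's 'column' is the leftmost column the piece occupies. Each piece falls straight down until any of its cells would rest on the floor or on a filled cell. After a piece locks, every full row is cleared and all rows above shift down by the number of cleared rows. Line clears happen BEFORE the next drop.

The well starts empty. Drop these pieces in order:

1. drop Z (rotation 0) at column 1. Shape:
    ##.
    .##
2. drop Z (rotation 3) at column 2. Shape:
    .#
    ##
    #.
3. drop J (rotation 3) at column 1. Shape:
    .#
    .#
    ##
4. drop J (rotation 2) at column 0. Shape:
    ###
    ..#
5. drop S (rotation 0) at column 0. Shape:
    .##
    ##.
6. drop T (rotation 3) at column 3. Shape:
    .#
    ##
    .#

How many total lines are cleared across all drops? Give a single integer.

Drop 1: Z rot0 at col 1 lands with bottom-row=0; cleared 0 line(s) (total 0); column heights now [0 2 2 1 0], max=2
Drop 2: Z rot3 at col 2 lands with bottom-row=2; cleared 0 line(s) (total 0); column heights now [0 2 4 5 0], max=5
Drop 3: J rot3 at col 1 lands with bottom-row=4; cleared 0 line(s) (total 0); column heights now [0 5 7 5 0], max=7
Drop 4: J rot2 at col 0 lands with bottom-row=7; cleared 0 line(s) (total 0); column heights now [9 9 9 5 0], max=9
Drop 5: S rot0 at col 0 lands with bottom-row=9; cleared 0 line(s) (total 0); column heights now [10 11 11 5 0], max=11
Drop 6: T rot3 at col 3 lands with bottom-row=4; cleared 0 line(s) (total 0); column heights now [10 11 11 6 7], max=11

Answer: 0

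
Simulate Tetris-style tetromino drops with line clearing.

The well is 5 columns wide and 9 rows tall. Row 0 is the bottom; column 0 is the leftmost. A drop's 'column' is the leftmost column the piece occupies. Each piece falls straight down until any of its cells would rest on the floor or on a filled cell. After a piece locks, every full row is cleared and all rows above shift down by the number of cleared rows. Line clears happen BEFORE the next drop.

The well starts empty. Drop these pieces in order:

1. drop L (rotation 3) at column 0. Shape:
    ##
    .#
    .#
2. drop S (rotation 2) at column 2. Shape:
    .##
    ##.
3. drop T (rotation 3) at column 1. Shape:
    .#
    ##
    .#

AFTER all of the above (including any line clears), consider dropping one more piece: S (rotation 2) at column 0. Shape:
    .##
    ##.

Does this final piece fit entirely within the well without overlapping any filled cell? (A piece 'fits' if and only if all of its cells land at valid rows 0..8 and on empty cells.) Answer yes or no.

Answer: yes

Derivation:
Drop 1: L rot3 at col 0 lands with bottom-row=0; cleared 0 line(s) (total 0); column heights now [3 3 0 0 0], max=3
Drop 2: S rot2 at col 2 lands with bottom-row=0; cleared 0 line(s) (total 0); column heights now [3 3 1 2 2], max=3
Drop 3: T rot3 at col 1 lands with bottom-row=2; cleared 0 line(s) (total 0); column heights now [3 4 5 2 2], max=5
Test piece S rot2 at col 0 (width 3): heights before test = [3 4 5 2 2]; fits = True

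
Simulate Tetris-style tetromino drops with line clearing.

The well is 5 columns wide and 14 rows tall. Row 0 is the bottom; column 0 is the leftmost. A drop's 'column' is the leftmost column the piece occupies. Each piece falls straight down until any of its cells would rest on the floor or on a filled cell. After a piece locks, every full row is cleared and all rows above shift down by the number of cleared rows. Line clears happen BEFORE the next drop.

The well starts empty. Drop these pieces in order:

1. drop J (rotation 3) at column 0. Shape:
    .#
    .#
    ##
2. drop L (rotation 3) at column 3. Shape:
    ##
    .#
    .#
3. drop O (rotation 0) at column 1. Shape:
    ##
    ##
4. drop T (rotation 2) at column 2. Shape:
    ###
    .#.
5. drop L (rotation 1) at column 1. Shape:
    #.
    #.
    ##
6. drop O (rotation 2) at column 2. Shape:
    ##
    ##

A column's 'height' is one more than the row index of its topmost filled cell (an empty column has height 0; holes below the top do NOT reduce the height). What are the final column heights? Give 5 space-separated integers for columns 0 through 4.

Answer: 1 9 9 9 6

Derivation:
Drop 1: J rot3 at col 0 lands with bottom-row=0; cleared 0 line(s) (total 0); column heights now [1 3 0 0 0], max=3
Drop 2: L rot3 at col 3 lands with bottom-row=0; cleared 0 line(s) (total 0); column heights now [1 3 0 3 3], max=3
Drop 3: O rot0 at col 1 lands with bottom-row=3; cleared 0 line(s) (total 0); column heights now [1 5 5 3 3], max=5
Drop 4: T rot2 at col 2 lands with bottom-row=4; cleared 0 line(s) (total 0); column heights now [1 5 6 6 6], max=6
Drop 5: L rot1 at col 1 lands with bottom-row=6; cleared 0 line(s) (total 0); column heights now [1 9 7 6 6], max=9
Drop 6: O rot2 at col 2 lands with bottom-row=7; cleared 0 line(s) (total 0); column heights now [1 9 9 9 6], max=9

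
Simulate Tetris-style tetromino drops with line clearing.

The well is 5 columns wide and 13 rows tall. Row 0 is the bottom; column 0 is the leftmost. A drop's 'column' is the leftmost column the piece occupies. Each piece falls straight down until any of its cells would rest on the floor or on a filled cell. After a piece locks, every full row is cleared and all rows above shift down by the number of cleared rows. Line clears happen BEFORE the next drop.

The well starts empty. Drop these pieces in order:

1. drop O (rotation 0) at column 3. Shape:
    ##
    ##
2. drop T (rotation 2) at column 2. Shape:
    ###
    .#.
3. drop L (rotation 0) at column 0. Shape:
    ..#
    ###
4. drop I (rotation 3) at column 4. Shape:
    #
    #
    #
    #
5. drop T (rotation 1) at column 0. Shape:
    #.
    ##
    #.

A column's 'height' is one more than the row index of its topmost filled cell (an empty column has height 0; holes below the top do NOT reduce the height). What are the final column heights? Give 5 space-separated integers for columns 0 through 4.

Answer: 8 7 6 4 8

Derivation:
Drop 1: O rot0 at col 3 lands with bottom-row=0; cleared 0 line(s) (total 0); column heights now [0 0 0 2 2], max=2
Drop 2: T rot2 at col 2 lands with bottom-row=2; cleared 0 line(s) (total 0); column heights now [0 0 4 4 4], max=4
Drop 3: L rot0 at col 0 lands with bottom-row=4; cleared 0 line(s) (total 0); column heights now [5 5 6 4 4], max=6
Drop 4: I rot3 at col 4 lands with bottom-row=4; cleared 0 line(s) (total 0); column heights now [5 5 6 4 8], max=8
Drop 5: T rot1 at col 0 lands with bottom-row=5; cleared 0 line(s) (total 0); column heights now [8 7 6 4 8], max=8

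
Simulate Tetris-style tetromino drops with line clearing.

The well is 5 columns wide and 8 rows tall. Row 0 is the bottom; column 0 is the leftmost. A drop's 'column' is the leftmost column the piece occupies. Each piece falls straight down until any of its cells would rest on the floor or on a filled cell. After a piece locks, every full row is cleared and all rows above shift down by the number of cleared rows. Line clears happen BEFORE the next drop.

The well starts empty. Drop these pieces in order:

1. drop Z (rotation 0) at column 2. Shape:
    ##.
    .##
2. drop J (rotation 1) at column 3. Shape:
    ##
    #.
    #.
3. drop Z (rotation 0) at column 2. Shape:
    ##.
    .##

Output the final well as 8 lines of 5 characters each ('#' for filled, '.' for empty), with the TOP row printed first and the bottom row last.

Answer: .....
..##.
...##
...##
...#.
...#.
..##.
...##

Derivation:
Drop 1: Z rot0 at col 2 lands with bottom-row=0; cleared 0 line(s) (total 0); column heights now [0 0 2 2 1], max=2
Drop 2: J rot1 at col 3 lands with bottom-row=2; cleared 0 line(s) (total 0); column heights now [0 0 2 5 5], max=5
Drop 3: Z rot0 at col 2 lands with bottom-row=5; cleared 0 line(s) (total 0); column heights now [0 0 7 7 6], max=7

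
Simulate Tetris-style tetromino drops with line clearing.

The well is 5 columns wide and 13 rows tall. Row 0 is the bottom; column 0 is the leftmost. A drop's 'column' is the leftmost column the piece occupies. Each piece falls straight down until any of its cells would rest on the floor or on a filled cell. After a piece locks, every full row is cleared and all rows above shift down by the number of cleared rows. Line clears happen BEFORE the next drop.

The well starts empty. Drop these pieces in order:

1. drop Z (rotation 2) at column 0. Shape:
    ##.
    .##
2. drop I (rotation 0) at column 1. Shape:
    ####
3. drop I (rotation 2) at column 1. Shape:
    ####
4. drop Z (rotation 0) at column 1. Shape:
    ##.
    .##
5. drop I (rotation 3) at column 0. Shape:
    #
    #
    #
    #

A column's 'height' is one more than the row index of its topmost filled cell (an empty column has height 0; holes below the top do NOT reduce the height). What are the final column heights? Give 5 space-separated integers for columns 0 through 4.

Answer: 4 4 4 3 0

Derivation:
Drop 1: Z rot2 at col 0 lands with bottom-row=0; cleared 0 line(s) (total 0); column heights now [2 2 1 0 0], max=2
Drop 2: I rot0 at col 1 lands with bottom-row=2; cleared 0 line(s) (total 0); column heights now [2 3 3 3 3], max=3
Drop 3: I rot2 at col 1 lands with bottom-row=3; cleared 0 line(s) (total 0); column heights now [2 4 4 4 4], max=4
Drop 4: Z rot0 at col 1 lands with bottom-row=4; cleared 0 line(s) (total 0); column heights now [2 6 6 5 4], max=6
Drop 5: I rot3 at col 0 lands with bottom-row=2; cleared 2 line(s) (total 2); column heights now [4 4 4 3 0], max=4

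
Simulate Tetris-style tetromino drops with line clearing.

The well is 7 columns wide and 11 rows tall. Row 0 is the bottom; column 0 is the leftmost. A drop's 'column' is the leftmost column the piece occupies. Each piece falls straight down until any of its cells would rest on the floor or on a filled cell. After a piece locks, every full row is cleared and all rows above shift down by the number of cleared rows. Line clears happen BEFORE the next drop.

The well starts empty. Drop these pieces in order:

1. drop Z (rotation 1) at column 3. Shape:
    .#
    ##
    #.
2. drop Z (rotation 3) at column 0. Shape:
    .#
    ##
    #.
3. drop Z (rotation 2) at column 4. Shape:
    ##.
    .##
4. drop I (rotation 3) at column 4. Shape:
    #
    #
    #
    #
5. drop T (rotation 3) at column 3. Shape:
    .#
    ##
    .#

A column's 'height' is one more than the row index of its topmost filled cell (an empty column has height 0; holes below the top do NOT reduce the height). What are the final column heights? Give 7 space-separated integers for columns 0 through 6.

Answer: 2 3 0 10 11 4 3

Derivation:
Drop 1: Z rot1 at col 3 lands with bottom-row=0; cleared 0 line(s) (total 0); column heights now [0 0 0 2 3 0 0], max=3
Drop 2: Z rot3 at col 0 lands with bottom-row=0; cleared 0 line(s) (total 0); column heights now [2 3 0 2 3 0 0], max=3
Drop 3: Z rot2 at col 4 lands with bottom-row=2; cleared 0 line(s) (total 0); column heights now [2 3 0 2 4 4 3], max=4
Drop 4: I rot3 at col 4 lands with bottom-row=4; cleared 0 line(s) (total 0); column heights now [2 3 0 2 8 4 3], max=8
Drop 5: T rot3 at col 3 lands with bottom-row=8; cleared 0 line(s) (total 0); column heights now [2 3 0 10 11 4 3], max=11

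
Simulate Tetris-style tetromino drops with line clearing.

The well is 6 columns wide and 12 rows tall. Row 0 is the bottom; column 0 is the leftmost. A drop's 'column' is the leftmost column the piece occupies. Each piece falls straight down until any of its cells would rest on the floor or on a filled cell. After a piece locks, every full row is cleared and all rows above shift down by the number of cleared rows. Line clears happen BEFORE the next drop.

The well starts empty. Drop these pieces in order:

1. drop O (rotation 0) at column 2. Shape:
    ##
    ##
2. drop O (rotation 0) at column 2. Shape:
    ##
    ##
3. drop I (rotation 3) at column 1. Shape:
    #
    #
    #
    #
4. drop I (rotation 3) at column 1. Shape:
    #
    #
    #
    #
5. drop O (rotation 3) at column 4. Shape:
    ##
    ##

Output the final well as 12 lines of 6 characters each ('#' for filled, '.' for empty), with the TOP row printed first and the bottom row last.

Answer: ......
......
......
......
.#....
.#....
.#....
.#....
.###..
.###..
.#####
.#####

Derivation:
Drop 1: O rot0 at col 2 lands with bottom-row=0; cleared 0 line(s) (total 0); column heights now [0 0 2 2 0 0], max=2
Drop 2: O rot0 at col 2 lands with bottom-row=2; cleared 0 line(s) (total 0); column heights now [0 0 4 4 0 0], max=4
Drop 3: I rot3 at col 1 lands with bottom-row=0; cleared 0 line(s) (total 0); column heights now [0 4 4 4 0 0], max=4
Drop 4: I rot3 at col 1 lands with bottom-row=4; cleared 0 line(s) (total 0); column heights now [0 8 4 4 0 0], max=8
Drop 5: O rot3 at col 4 lands with bottom-row=0; cleared 0 line(s) (total 0); column heights now [0 8 4 4 2 2], max=8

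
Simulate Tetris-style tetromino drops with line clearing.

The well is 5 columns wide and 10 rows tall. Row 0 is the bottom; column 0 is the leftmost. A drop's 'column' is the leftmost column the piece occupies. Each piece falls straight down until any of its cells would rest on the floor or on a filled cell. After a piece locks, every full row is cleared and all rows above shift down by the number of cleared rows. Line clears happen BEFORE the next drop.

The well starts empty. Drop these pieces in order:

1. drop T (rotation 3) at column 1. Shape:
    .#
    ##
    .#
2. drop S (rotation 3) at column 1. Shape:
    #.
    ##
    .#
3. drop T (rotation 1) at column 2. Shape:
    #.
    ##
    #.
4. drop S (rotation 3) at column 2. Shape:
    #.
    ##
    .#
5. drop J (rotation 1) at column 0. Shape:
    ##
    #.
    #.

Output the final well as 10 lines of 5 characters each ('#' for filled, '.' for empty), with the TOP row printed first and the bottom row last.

Drop 1: T rot3 at col 1 lands with bottom-row=0; cleared 0 line(s) (total 0); column heights now [0 2 3 0 0], max=3
Drop 2: S rot3 at col 1 lands with bottom-row=3; cleared 0 line(s) (total 0); column heights now [0 6 5 0 0], max=6
Drop 3: T rot1 at col 2 lands with bottom-row=5; cleared 0 line(s) (total 0); column heights now [0 6 8 7 0], max=8
Drop 4: S rot3 at col 2 lands with bottom-row=7; cleared 0 line(s) (total 0); column heights now [0 6 10 9 0], max=10
Drop 5: J rot1 at col 0 lands with bottom-row=4; cleared 0 line(s) (total 0); column heights now [7 7 10 9 0], max=10

Answer: ..#..
..##.
..##.
####.
###..
###..
..#..
..#..
.##..
..#..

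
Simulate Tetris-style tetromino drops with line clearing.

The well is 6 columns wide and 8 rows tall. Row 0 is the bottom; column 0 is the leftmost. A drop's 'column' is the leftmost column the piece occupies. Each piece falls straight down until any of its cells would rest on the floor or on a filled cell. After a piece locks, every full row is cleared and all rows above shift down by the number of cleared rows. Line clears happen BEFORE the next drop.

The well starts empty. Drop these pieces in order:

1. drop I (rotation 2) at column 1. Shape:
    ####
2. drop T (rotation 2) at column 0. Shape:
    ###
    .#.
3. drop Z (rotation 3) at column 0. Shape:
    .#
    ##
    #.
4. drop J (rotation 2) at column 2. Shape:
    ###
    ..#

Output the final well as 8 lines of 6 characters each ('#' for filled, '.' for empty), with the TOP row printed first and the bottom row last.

Drop 1: I rot2 at col 1 lands with bottom-row=0; cleared 0 line(s) (total 0); column heights now [0 1 1 1 1 0], max=1
Drop 2: T rot2 at col 0 lands with bottom-row=1; cleared 0 line(s) (total 0); column heights now [3 3 3 1 1 0], max=3
Drop 3: Z rot3 at col 0 lands with bottom-row=3; cleared 0 line(s) (total 0); column heights now [5 6 3 1 1 0], max=6
Drop 4: J rot2 at col 2 lands with bottom-row=2; cleared 0 line(s) (total 0); column heights now [5 6 4 4 4 0], max=6

Answer: ......
......
.#....
##....
#.###.
###.#.
.#....
.####.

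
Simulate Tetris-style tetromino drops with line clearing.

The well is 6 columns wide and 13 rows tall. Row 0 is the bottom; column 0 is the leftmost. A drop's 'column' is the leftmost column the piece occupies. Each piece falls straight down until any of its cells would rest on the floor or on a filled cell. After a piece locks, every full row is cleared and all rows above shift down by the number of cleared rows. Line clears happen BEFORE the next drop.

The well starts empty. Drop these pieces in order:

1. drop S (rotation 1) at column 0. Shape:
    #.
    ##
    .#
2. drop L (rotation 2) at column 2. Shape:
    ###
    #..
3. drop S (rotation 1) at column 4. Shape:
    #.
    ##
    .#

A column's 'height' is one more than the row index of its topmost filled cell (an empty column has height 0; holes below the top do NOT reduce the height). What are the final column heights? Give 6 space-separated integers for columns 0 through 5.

Answer: 2 1 1 0 3 2

Derivation:
Drop 1: S rot1 at col 0 lands with bottom-row=0; cleared 0 line(s) (total 0); column heights now [3 2 0 0 0 0], max=3
Drop 2: L rot2 at col 2 lands with bottom-row=0; cleared 0 line(s) (total 0); column heights now [3 2 2 2 2 0], max=3
Drop 3: S rot1 at col 4 lands with bottom-row=1; cleared 1 line(s) (total 1); column heights now [2 1 1 0 3 2], max=3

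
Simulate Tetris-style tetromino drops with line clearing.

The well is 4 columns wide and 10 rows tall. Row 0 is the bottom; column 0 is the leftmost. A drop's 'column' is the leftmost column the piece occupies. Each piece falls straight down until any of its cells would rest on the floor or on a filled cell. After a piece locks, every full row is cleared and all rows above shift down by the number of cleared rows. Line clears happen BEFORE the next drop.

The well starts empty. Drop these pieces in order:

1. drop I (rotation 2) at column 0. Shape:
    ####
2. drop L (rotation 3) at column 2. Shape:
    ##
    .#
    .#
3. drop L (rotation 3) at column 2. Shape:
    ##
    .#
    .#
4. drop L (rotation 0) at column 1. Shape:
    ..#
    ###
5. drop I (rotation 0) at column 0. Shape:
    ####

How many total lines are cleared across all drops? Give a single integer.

Drop 1: I rot2 at col 0 lands with bottom-row=0; cleared 1 line(s) (total 1); column heights now [0 0 0 0], max=0
Drop 2: L rot3 at col 2 lands with bottom-row=0; cleared 0 line(s) (total 1); column heights now [0 0 3 3], max=3
Drop 3: L rot3 at col 2 lands with bottom-row=3; cleared 0 line(s) (total 1); column heights now [0 0 6 6], max=6
Drop 4: L rot0 at col 1 lands with bottom-row=6; cleared 0 line(s) (total 1); column heights now [0 7 7 8], max=8
Drop 5: I rot0 at col 0 lands with bottom-row=8; cleared 1 line(s) (total 2); column heights now [0 7 7 8], max=8

Answer: 2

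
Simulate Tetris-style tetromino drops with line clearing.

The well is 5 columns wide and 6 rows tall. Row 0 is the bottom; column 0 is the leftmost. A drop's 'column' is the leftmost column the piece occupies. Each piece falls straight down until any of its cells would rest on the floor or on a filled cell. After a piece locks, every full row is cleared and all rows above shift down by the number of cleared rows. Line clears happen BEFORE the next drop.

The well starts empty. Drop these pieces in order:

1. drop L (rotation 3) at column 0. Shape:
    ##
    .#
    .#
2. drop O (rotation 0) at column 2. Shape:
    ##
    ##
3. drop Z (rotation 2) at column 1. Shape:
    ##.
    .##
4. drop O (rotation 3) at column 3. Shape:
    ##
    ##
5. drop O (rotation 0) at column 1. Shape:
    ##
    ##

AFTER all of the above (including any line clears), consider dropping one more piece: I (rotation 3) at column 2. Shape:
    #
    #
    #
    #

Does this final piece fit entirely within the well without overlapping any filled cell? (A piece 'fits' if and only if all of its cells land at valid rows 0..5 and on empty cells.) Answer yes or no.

Drop 1: L rot3 at col 0 lands with bottom-row=0; cleared 0 line(s) (total 0); column heights now [3 3 0 0 0], max=3
Drop 2: O rot0 at col 2 lands with bottom-row=0; cleared 0 line(s) (total 0); column heights now [3 3 2 2 0], max=3
Drop 3: Z rot2 at col 1 lands with bottom-row=2; cleared 0 line(s) (total 0); column heights now [3 4 4 3 0], max=4
Drop 4: O rot3 at col 3 lands with bottom-row=3; cleared 0 line(s) (total 0); column heights now [3 4 4 5 5], max=5
Drop 5: O rot0 at col 1 lands with bottom-row=4; cleared 0 line(s) (total 0); column heights now [3 6 6 5 5], max=6
Test piece I rot3 at col 2 (width 1): heights before test = [3 6 6 5 5]; fits = False

Answer: no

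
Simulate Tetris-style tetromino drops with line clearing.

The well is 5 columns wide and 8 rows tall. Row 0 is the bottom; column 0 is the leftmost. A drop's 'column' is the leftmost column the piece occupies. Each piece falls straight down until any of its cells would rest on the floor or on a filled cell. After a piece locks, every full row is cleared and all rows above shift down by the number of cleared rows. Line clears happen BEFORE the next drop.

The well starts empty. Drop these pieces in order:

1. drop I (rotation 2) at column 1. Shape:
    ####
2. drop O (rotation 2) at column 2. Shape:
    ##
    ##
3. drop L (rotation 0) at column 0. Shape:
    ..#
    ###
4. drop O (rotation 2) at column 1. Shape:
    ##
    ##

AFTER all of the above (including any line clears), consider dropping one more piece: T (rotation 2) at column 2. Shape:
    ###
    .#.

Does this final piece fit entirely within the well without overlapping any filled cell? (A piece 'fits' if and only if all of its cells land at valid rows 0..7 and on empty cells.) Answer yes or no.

Drop 1: I rot2 at col 1 lands with bottom-row=0; cleared 0 line(s) (total 0); column heights now [0 1 1 1 1], max=1
Drop 2: O rot2 at col 2 lands with bottom-row=1; cleared 0 line(s) (total 0); column heights now [0 1 3 3 1], max=3
Drop 3: L rot0 at col 0 lands with bottom-row=3; cleared 0 line(s) (total 0); column heights now [4 4 5 3 1], max=5
Drop 4: O rot2 at col 1 lands with bottom-row=5; cleared 0 line(s) (total 0); column heights now [4 7 7 3 1], max=7
Test piece T rot2 at col 2 (width 3): heights before test = [4 7 7 3 1]; fits = True

Answer: yes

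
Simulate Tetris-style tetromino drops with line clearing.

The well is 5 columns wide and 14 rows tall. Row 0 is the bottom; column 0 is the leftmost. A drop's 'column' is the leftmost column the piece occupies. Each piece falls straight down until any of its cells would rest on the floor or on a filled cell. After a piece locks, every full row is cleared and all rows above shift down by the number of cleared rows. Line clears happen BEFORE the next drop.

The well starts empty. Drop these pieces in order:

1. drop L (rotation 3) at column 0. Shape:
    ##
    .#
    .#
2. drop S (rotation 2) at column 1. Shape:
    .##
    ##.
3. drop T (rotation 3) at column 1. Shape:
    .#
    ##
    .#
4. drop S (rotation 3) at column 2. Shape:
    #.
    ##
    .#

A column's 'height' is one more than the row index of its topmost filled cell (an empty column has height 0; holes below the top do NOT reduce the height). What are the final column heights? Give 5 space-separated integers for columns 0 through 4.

Answer: 3 7 10 9 0

Derivation:
Drop 1: L rot3 at col 0 lands with bottom-row=0; cleared 0 line(s) (total 0); column heights now [3 3 0 0 0], max=3
Drop 2: S rot2 at col 1 lands with bottom-row=3; cleared 0 line(s) (total 0); column heights now [3 4 5 5 0], max=5
Drop 3: T rot3 at col 1 lands with bottom-row=5; cleared 0 line(s) (total 0); column heights now [3 7 8 5 0], max=8
Drop 4: S rot3 at col 2 lands with bottom-row=7; cleared 0 line(s) (total 0); column heights now [3 7 10 9 0], max=10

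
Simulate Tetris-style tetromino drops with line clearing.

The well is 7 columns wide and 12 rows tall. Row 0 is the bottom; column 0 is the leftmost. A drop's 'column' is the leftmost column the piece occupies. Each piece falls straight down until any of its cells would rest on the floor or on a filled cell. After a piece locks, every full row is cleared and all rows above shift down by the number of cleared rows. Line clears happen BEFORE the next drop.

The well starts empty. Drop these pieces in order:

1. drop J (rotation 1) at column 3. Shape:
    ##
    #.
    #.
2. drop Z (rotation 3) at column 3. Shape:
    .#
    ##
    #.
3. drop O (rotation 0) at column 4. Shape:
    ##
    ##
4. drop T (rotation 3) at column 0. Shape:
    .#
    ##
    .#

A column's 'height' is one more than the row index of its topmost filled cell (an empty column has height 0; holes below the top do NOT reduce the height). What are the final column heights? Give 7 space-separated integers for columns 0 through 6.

Answer: 2 3 0 5 8 8 0

Derivation:
Drop 1: J rot1 at col 3 lands with bottom-row=0; cleared 0 line(s) (total 0); column heights now [0 0 0 3 3 0 0], max=3
Drop 2: Z rot3 at col 3 lands with bottom-row=3; cleared 0 line(s) (total 0); column heights now [0 0 0 5 6 0 0], max=6
Drop 3: O rot0 at col 4 lands with bottom-row=6; cleared 0 line(s) (total 0); column heights now [0 0 0 5 8 8 0], max=8
Drop 4: T rot3 at col 0 lands with bottom-row=0; cleared 0 line(s) (total 0); column heights now [2 3 0 5 8 8 0], max=8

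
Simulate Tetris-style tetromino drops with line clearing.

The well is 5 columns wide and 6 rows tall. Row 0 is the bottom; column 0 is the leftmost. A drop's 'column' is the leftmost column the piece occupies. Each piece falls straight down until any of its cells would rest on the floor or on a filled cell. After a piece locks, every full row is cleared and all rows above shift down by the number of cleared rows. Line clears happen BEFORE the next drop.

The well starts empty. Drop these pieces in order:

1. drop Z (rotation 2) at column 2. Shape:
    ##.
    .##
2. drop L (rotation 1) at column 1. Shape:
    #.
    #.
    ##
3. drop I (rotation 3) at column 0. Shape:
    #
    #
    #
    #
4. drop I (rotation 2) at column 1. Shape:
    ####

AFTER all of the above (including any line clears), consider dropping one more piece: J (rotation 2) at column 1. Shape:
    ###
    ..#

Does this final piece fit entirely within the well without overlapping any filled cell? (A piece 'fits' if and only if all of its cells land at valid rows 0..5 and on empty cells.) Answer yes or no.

Drop 1: Z rot2 at col 2 lands with bottom-row=0; cleared 0 line(s) (total 0); column heights now [0 0 2 2 1], max=2
Drop 2: L rot1 at col 1 lands with bottom-row=2; cleared 0 line(s) (total 0); column heights now [0 5 3 2 1], max=5
Drop 3: I rot3 at col 0 lands with bottom-row=0; cleared 0 line(s) (total 0); column heights now [4 5 3 2 1], max=5
Drop 4: I rot2 at col 1 lands with bottom-row=5; cleared 0 line(s) (total 0); column heights now [4 6 6 6 6], max=6
Test piece J rot2 at col 1 (width 3): heights before test = [4 6 6 6 6]; fits = False

Answer: no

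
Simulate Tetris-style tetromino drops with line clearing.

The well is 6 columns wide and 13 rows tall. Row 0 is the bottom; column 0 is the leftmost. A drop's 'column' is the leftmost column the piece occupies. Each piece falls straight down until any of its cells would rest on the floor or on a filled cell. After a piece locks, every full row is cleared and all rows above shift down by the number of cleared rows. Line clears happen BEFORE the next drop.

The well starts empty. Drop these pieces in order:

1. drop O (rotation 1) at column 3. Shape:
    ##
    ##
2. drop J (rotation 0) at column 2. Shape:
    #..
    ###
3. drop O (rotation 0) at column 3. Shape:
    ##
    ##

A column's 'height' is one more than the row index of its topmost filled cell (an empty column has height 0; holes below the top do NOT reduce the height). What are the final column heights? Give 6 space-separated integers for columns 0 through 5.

Drop 1: O rot1 at col 3 lands with bottom-row=0; cleared 0 line(s) (total 0); column heights now [0 0 0 2 2 0], max=2
Drop 2: J rot0 at col 2 lands with bottom-row=2; cleared 0 line(s) (total 0); column heights now [0 0 4 3 3 0], max=4
Drop 3: O rot0 at col 3 lands with bottom-row=3; cleared 0 line(s) (total 0); column heights now [0 0 4 5 5 0], max=5

Answer: 0 0 4 5 5 0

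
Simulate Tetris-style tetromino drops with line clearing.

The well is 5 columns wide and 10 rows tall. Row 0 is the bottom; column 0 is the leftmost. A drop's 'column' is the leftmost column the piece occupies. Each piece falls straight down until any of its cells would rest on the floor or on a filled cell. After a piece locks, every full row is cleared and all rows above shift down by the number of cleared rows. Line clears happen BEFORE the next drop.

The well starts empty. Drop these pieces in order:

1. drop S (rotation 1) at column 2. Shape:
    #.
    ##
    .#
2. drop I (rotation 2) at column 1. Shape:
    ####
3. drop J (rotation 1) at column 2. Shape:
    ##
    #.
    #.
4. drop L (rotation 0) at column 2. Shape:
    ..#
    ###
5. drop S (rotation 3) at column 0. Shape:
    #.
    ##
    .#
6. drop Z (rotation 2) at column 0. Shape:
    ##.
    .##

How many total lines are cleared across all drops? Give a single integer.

Answer: 0

Derivation:
Drop 1: S rot1 at col 2 lands with bottom-row=0; cleared 0 line(s) (total 0); column heights now [0 0 3 2 0], max=3
Drop 2: I rot2 at col 1 lands with bottom-row=3; cleared 0 line(s) (total 0); column heights now [0 4 4 4 4], max=4
Drop 3: J rot1 at col 2 lands with bottom-row=4; cleared 0 line(s) (total 0); column heights now [0 4 7 7 4], max=7
Drop 4: L rot0 at col 2 lands with bottom-row=7; cleared 0 line(s) (total 0); column heights now [0 4 8 8 9], max=9
Drop 5: S rot3 at col 0 lands with bottom-row=4; cleared 0 line(s) (total 0); column heights now [7 6 8 8 9], max=9
Drop 6: Z rot2 at col 0 lands with bottom-row=8; cleared 0 line(s) (total 0); column heights now [10 10 9 8 9], max=10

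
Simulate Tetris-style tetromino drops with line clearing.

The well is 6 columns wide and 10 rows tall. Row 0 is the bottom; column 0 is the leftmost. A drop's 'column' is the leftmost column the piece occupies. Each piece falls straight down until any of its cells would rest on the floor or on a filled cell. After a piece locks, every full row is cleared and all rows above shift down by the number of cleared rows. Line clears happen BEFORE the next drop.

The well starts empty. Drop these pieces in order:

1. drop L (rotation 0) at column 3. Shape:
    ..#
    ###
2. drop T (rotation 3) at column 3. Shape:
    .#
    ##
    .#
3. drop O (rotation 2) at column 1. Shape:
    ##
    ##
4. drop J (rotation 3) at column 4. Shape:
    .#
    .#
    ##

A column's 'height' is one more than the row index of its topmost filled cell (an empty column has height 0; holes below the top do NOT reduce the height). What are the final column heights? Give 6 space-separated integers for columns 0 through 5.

Answer: 0 2 2 3 5 7

Derivation:
Drop 1: L rot0 at col 3 lands with bottom-row=0; cleared 0 line(s) (total 0); column heights now [0 0 0 1 1 2], max=2
Drop 2: T rot3 at col 3 lands with bottom-row=1; cleared 0 line(s) (total 0); column heights now [0 0 0 3 4 2], max=4
Drop 3: O rot2 at col 1 lands with bottom-row=0; cleared 0 line(s) (total 0); column heights now [0 2 2 3 4 2], max=4
Drop 4: J rot3 at col 4 lands with bottom-row=4; cleared 0 line(s) (total 0); column heights now [0 2 2 3 5 7], max=7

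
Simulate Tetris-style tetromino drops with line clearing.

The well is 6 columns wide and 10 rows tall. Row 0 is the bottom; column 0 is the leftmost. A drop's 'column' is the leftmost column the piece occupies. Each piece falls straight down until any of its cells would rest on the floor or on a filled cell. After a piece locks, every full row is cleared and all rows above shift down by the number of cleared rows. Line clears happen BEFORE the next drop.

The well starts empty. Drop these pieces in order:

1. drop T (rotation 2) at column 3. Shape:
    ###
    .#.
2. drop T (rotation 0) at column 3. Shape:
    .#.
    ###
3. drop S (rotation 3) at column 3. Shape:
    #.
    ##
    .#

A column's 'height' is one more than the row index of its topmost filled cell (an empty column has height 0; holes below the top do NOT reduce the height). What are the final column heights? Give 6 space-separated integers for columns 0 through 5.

Answer: 0 0 0 7 6 3

Derivation:
Drop 1: T rot2 at col 3 lands with bottom-row=0; cleared 0 line(s) (total 0); column heights now [0 0 0 2 2 2], max=2
Drop 2: T rot0 at col 3 lands with bottom-row=2; cleared 0 line(s) (total 0); column heights now [0 0 0 3 4 3], max=4
Drop 3: S rot3 at col 3 lands with bottom-row=4; cleared 0 line(s) (total 0); column heights now [0 0 0 7 6 3], max=7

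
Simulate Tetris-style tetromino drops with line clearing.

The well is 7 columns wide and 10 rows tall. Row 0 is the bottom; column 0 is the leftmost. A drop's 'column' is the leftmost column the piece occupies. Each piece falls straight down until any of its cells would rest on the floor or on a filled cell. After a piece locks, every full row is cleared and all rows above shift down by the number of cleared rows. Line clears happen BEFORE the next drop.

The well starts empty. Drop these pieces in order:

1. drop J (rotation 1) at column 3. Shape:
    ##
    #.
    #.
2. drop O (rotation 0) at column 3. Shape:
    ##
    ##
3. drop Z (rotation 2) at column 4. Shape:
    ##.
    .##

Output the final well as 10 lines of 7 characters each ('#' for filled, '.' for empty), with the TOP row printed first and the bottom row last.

Answer: .......
.......
.......
.......
....##.
...####
...##..
...##..
...#...
...#...

Derivation:
Drop 1: J rot1 at col 3 lands with bottom-row=0; cleared 0 line(s) (total 0); column heights now [0 0 0 3 3 0 0], max=3
Drop 2: O rot0 at col 3 lands with bottom-row=3; cleared 0 line(s) (total 0); column heights now [0 0 0 5 5 0 0], max=5
Drop 3: Z rot2 at col 4 lands with bottom-row=4; cleared 0 line(s) (total 0); column heights now [0 0 0 5 6 6 5], max=6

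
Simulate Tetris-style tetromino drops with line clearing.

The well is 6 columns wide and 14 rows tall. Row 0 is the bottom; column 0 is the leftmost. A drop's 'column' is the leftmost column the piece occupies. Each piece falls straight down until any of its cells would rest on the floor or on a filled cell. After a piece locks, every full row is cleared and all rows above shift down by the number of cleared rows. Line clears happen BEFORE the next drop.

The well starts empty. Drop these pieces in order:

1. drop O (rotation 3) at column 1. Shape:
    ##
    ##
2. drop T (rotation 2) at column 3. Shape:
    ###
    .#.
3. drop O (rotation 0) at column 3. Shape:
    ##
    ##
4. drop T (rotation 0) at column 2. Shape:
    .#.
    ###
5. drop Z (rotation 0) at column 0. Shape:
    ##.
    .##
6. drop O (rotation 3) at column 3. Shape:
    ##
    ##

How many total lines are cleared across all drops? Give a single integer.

Answer: 0

Derivation:
Drop 1: O rot3 at col 1 lands with bottom-row=0; cleared 0 line(s) (total 0); column heights now [0 2 2 0 0 0], max=2
Drop 2: T rot2 at col 3 lands with bottom-row=0; cleared 0 line(s) (total 0); column heights now [0 2 2 2 2 2], max=2
Drop 3: O rot0 at col 3 lands with bottom-row=2; cleared 0 line(s) (total 0); column heights now [0 2 2 4 4 2], max=4
Drop 4: T rot0 at col 2 lands with bottom-row=4; cleared 0 line(s) (total 0); column heights now [0 2 5 6 5 2], max=6
Drop 5: Z rot0 at col 0 lands with bottom-row=5; cleared 0 line(s) (total 0); column heights now [7 7 6 6 5 2], max=7
Drop 6: O rot3 at col 3 lands with bottom-row=6; cleared 0 line(s) (total 0); column heights now [7 7 6 8 8 2], max=8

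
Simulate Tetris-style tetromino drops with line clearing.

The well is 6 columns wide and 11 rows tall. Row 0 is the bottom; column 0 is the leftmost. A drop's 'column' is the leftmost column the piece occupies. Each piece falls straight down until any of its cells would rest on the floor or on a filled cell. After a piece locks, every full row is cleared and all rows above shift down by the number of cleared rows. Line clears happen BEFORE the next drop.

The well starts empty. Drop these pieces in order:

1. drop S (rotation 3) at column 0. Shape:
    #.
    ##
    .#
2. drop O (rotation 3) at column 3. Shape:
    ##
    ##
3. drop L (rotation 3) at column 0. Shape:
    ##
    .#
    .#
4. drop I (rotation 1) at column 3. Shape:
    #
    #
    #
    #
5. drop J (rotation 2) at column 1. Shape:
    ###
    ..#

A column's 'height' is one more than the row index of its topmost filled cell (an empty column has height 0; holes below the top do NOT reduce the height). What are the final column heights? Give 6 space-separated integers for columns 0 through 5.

Drop 1: S rot3 at col 0 lands with bottom-row=0; cleared 0 line(s) (total 0); column heights now [3 2 0 0 0 0], max=3
Drop 2: O rot3 at col 3 lands with bottom-row=0; cleared 0 line(s) (total 0); column heights now [3 2 0 2 2 0], max=3
Drop 3: L rot3 at col 0 lands with bottom-row=2; cleared 0 line(s) (total 0); column heights now [5 5 0 2 2 0], max=5
Drop 4: I rot1 at col 3 lands with bottom-row=2; cleared 0 line(s) (total 0); column heights now [5 5 0 6 2 0], max=6
Drop 5: J rot2 at col 1 lands with bottom-row=6; cleared 0 line(s) (total 0); column heights now [5 8 8 8 2 0], max=8

Answer: 5 8 8 8 2 0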